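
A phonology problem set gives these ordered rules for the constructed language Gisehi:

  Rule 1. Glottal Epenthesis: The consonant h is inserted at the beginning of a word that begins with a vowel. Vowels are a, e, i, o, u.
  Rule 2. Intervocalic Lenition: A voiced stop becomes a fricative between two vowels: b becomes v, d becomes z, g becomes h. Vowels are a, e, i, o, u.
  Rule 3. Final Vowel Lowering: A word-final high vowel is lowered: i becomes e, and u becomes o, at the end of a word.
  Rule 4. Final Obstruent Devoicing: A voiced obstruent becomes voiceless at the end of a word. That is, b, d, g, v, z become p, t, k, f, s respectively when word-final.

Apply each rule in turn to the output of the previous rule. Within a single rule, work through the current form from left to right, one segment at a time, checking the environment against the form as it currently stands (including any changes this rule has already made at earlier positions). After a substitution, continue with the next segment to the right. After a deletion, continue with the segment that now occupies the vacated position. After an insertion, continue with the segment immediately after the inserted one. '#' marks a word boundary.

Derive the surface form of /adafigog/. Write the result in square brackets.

Rule 1 Glottal Epenthesis: [adafigog] → [hadafigog]
Rule 2 Intervocalic Lenition: [hadafigog] → [hazafihog]
Rule 3 Final Vowel Lowering: no change — [hazafihog]
Rule 4 Final Obstruent Devoicing: [hazafihog] → [hazafihok]

[hazafihok]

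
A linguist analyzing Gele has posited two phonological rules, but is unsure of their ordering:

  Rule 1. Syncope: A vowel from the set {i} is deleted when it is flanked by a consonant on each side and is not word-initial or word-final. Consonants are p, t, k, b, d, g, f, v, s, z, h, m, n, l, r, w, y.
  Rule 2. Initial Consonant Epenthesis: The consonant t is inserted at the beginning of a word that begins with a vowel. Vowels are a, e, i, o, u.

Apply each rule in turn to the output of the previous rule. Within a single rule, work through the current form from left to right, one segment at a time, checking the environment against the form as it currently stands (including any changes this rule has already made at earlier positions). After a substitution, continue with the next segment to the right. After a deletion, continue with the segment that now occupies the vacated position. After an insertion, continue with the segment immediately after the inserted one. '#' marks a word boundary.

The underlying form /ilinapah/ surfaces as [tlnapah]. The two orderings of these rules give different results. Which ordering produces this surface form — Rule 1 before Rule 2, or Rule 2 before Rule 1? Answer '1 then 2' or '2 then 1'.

2 then 1

Order 1 then 2:
  1 Syncope: [ilinapah] → [ilnapah]
  2 Initial Consonant Epenthesis: [ilnapah] → [tilnapah]
  result: [tilnapah]
Order 2 then 1:
  2 Initial Consonant Epenthesis: [ilinapah] → [tilinapah]
  1 Syncope: [tilinapah] → [tlnapah]
  result: [tlnapah]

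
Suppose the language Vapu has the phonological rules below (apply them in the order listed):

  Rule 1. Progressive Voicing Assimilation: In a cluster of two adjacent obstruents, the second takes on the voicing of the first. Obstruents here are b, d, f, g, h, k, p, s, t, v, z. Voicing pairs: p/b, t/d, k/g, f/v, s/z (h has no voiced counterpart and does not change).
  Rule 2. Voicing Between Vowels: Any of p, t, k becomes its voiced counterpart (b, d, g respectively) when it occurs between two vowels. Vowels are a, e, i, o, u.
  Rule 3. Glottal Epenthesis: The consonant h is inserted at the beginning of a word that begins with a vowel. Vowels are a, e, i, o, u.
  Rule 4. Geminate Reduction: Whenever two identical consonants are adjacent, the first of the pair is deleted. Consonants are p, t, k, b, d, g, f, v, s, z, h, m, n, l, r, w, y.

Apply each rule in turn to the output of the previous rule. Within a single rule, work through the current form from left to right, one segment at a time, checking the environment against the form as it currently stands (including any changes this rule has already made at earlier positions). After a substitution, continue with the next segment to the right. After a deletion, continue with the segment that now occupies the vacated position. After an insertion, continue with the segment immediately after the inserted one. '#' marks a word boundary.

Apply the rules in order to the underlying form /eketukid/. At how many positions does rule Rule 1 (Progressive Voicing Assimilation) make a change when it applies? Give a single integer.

Rule 1 Progressive Voicing Assimilation: no change — [eketukid]
Rule 2 Voicing Between Vowels: [eketukid] → [egedugid]
Rule 3 Glottal Epenthesis: [egedugid] → [hegedugid]
Rule 4 Geminate Reduction: no change — [hegedugid]
Rule Rule 1 changed 0 position(s).

0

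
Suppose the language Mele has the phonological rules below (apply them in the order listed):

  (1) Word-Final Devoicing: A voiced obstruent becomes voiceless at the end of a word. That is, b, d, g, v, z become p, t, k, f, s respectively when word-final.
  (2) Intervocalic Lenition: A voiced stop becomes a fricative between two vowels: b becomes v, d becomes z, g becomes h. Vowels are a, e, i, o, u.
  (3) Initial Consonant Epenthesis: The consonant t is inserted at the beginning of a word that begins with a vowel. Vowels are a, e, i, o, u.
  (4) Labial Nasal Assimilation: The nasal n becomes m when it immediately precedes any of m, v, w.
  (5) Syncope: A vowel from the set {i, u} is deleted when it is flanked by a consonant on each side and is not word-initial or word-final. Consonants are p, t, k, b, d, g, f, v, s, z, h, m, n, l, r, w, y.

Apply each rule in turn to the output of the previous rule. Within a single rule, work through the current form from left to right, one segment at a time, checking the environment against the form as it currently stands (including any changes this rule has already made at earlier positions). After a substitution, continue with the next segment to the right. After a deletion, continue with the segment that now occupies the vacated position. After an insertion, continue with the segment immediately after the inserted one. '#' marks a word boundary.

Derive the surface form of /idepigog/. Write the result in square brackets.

[tzephok]

(1) Word-Final Devoicing: [idepigog] → [idepigok]
(2) Intervocalic Lenition: [idepigok] → [izepihok]
(3) Initial Consonant Epenthesis: [izepihok] → [tizepihok]
(4) Labial Nasal Assimilation: no change — [tizepihok]
(5) Syncope: [tizepihok] → [tzephok]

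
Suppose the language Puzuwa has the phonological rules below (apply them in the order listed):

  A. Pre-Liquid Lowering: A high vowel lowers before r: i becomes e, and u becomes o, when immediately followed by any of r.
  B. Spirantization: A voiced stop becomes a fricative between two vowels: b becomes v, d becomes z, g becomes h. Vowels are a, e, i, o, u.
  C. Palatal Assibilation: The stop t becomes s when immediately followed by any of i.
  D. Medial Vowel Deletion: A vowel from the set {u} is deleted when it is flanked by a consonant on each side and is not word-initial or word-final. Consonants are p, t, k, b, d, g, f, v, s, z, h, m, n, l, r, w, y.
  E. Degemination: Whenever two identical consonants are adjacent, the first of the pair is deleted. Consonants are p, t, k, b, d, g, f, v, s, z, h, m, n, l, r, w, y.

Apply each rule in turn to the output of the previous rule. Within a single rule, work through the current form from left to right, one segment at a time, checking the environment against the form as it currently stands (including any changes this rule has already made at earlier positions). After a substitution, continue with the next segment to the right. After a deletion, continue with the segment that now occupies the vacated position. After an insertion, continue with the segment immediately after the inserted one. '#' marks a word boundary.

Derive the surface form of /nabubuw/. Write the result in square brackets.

[navw]

A Pre-Liquid Lowering: no change — [nabubuw]
B Spirantization: [nabubuw] → [navuvuw]
C Palatal Assibilation: no change — [navuvuw]
D Medial Vowel Deletion: [navuvuw] → [navvw]
E Degemination: [navvw] → [navw]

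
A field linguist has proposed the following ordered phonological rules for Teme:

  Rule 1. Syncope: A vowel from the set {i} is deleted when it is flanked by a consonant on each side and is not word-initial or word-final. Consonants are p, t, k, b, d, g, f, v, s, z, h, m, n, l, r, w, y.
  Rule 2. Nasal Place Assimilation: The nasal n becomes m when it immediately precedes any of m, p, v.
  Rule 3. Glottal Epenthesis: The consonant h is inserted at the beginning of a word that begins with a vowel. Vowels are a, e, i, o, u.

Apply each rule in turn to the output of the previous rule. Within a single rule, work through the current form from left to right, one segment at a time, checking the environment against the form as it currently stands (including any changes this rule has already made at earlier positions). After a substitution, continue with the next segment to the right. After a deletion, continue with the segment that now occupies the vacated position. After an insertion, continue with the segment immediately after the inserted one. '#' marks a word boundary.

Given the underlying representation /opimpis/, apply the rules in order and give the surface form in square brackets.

[hopmps]

Rule 1 Syncope: [opimpis] → [opmps]
Rule 2 Nasal Place Assimilation: no change — [opmps]
Rule 3 Glottal Epenthesis: [opmps] → [hopmps]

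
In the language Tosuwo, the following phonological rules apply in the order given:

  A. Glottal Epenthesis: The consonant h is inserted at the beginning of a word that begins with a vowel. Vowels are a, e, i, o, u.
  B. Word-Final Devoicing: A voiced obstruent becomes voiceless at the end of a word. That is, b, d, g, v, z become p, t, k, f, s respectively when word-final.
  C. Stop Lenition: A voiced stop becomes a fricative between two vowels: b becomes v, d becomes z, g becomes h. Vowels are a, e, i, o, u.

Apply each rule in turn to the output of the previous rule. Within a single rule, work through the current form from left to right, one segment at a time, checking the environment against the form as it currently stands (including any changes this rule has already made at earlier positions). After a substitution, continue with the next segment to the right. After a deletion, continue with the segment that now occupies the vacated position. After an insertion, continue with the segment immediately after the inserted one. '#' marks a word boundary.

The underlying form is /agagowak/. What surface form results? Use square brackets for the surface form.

[hahahowak]

A Glottal Epenthesis: [agagowak] → [hagagowak]
B Word-Final Devoicing: no change — [hagagowak]
C Stop Lenition: [hagagowak] → [hahahowak]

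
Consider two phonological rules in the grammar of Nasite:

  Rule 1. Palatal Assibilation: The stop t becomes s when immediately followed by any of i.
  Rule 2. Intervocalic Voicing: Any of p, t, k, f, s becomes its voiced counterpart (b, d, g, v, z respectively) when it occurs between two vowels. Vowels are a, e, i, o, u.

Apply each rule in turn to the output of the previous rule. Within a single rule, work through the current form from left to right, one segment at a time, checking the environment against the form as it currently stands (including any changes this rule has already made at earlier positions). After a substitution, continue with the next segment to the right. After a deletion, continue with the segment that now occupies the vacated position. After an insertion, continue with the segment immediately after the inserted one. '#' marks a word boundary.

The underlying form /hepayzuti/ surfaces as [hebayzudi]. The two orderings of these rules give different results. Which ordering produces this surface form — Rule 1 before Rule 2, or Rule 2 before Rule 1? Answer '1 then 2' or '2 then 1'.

2 then 1

Order 1 then 2:
  1 Palatal Assibilation: [hepayzuti] → [hepayzusi]
  2 Intervocalic Voicing: [hepayzusi] → [hebayzuzi]
  result: [hebayzuzi]
Order 2 then 1:
  2 Intervocalic Voicing: [hepayzuti] → [hebayzudi]
  1 Palatal Assibilation: no change — [hebayzudi]
  result: [hebayzudi]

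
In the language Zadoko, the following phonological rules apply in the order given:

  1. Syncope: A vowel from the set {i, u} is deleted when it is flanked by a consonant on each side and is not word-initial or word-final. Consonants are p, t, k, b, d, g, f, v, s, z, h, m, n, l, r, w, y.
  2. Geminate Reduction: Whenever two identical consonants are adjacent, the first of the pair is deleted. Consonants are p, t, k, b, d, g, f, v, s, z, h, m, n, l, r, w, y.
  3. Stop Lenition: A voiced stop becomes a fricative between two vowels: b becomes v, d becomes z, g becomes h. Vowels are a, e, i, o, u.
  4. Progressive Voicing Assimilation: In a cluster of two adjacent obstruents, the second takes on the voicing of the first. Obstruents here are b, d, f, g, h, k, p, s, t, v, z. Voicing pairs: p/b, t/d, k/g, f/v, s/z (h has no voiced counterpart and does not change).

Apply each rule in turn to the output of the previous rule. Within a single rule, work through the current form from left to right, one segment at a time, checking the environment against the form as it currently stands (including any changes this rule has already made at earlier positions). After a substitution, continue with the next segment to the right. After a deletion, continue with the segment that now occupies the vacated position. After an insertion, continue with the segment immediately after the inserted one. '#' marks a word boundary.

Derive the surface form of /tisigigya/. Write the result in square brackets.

1 Syncope: [tisigigya] → [tsggya]
2 Geminate Reduction: [tsggya] → [tsgya]
3 Stop Lenition: no change — [tsgya]
4 Progressive Voicing Assimilation: [tsgya] → [tskya]

[tskya]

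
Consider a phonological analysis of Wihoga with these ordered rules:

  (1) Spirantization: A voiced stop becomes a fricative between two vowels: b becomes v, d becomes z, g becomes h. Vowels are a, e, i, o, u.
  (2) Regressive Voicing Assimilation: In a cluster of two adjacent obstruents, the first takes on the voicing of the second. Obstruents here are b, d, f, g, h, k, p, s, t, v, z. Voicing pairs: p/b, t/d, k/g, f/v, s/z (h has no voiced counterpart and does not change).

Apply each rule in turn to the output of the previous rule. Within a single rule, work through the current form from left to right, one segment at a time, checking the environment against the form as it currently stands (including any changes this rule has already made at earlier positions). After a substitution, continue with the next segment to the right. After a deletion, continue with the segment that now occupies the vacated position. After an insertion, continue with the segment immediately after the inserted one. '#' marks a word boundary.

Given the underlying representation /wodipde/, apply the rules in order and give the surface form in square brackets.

[wozibde]

(1) Spirantization: [wodipde] → [wozipde]
(2) Regressive Voicing Assimilation: [wozipde] → [wozibde]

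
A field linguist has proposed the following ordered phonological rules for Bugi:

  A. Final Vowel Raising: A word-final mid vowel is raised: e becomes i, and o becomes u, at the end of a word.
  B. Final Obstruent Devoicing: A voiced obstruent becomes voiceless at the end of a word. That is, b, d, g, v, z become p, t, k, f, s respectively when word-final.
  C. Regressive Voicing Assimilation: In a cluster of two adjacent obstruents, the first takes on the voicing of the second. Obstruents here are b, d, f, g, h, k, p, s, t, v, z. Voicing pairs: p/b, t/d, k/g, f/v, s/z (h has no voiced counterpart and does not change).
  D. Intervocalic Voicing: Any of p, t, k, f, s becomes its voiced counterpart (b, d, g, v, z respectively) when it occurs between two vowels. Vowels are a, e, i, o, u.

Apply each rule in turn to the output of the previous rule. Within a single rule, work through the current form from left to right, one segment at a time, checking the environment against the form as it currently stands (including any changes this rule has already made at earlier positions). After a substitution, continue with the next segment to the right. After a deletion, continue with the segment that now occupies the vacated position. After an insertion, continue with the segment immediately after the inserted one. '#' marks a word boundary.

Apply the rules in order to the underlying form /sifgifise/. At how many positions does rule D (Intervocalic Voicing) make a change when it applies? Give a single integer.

2

A Final Vowel Raising: [sifgifise] → [sifgifisi]
B Final Obstruent Devoicing: no change — [sifgifisi]
C Regressive Voicing Assimilation: [sifgifisi] → [sivgifisi]
D Intervocalic Voicing: [sivgifisi] → [sivgivizi]
Rule D changed 2 position(s).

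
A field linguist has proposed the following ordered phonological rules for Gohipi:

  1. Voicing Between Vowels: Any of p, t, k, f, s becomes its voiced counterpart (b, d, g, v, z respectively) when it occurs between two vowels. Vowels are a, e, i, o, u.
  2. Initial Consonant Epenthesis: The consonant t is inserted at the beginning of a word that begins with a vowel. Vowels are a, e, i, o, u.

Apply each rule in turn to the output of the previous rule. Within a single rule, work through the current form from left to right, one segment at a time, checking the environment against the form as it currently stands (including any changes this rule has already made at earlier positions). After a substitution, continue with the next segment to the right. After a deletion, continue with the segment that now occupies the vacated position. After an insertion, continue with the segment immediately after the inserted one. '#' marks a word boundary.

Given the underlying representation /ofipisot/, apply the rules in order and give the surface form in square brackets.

[tovibizot]

1 Voicing Between Vowels: [ofipisot] → [ovibizot]
2 Initial Consonant Epenthesis: [ovibizot] → [tovibizot]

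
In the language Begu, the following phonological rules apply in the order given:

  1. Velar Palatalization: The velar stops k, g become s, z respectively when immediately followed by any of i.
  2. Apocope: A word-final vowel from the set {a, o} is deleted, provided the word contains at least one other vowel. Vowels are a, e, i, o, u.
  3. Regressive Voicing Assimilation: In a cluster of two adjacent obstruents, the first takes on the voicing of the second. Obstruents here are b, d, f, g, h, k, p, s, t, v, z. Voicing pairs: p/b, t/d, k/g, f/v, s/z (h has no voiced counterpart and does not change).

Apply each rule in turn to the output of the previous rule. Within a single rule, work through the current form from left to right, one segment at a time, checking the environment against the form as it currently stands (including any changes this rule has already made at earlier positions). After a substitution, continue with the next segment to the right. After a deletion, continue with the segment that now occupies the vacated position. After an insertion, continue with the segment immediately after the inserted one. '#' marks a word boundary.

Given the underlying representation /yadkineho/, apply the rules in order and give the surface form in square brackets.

1 Velar Palatalization: [yadkineho] → [yadsineho]
2 Apocope: [yadsineho] → [yadsineh]
3 Regressive Voicing Assimilation: [yadsineh] → [yatsineh]

[yatsineh]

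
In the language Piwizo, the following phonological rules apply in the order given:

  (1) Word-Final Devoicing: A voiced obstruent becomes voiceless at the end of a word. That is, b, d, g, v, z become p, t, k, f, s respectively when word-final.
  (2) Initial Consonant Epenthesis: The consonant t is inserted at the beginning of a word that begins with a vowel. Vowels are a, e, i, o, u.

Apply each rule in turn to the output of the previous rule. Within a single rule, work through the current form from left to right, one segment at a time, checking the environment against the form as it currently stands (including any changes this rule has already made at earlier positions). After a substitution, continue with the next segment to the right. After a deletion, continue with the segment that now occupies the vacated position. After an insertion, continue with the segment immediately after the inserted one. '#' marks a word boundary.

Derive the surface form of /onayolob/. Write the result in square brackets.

[tonayolop]

(1) Word-Final Devoicing: [onayolob] → [onayolop]
(2) Initial Consonant Epenthesis: [onayolop] → [tonayolop]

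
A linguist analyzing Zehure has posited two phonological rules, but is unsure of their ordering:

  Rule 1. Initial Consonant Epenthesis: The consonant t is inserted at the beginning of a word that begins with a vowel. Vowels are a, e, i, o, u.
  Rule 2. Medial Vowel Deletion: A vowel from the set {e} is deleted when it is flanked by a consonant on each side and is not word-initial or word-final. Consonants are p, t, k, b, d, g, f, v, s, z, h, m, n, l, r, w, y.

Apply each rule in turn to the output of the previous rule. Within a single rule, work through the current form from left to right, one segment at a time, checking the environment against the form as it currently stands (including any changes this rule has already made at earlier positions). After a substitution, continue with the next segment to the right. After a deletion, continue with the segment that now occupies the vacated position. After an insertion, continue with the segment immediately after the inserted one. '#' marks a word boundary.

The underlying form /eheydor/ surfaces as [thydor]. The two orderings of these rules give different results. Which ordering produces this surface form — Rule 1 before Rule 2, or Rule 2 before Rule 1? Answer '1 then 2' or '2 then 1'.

Order 1 then 2:
  1 Initial Consonant Epenthesis: [eheydor] → [teheydor]
  2 Medial Vowel Deletion: [teheydor] → [thydor]
  result: [thydor]
Order 2 then 1:
  2 Medial Vowel Deletion: [eheydor] → [ehydor]
  1 Initial Consonant Epenthesis: [ehydor] → [tehydor]
  result: [tehydor]

1 then 2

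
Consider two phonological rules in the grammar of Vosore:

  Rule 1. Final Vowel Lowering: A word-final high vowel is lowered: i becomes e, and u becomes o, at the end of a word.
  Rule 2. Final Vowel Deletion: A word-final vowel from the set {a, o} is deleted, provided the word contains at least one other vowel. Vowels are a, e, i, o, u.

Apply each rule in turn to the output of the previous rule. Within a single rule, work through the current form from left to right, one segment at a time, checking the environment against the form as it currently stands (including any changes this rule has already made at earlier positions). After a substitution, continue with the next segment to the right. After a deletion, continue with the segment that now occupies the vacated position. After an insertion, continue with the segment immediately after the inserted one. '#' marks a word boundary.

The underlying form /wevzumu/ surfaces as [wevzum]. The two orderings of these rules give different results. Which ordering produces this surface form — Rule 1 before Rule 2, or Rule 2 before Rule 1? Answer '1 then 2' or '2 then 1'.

1 then 2

Order 1 then 2:
  1 Final Vowel Lowering: [wevzumu] → [wevzumo]
  2 Final Vowel Deletion: [wevzumo] → [wevzum]
  result: [wevzum]
Order 2 then 1:
  2 Final Vowel Deletion: no change — [wevzumu]
  1 Final Vowel Lowering: [wevzumu] → [wevzumo]
  result: [wevzumo]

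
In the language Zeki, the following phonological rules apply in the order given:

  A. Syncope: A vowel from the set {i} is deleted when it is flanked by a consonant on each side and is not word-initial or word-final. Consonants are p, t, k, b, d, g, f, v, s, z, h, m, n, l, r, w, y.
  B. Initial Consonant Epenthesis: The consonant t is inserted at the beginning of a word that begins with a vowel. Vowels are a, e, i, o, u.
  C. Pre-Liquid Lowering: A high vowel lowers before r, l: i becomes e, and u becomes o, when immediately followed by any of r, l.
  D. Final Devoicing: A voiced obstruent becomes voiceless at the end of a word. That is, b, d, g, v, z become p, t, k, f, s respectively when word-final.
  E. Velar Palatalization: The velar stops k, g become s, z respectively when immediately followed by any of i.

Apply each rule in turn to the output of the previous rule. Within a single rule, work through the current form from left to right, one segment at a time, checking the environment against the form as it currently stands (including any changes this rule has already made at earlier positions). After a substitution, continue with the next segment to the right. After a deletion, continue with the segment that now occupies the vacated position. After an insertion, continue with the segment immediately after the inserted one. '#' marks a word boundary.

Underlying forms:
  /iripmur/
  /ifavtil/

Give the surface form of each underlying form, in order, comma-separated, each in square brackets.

/iripmur/:
  A Syncope: [iripmur] → [irpmur]
  B Initial Consonant Epenthesis: [irpmur] → [tirpmur]
  C Pre-Liquid Lowering: [tirpmur] → [terpmor]
  D Final Devoicing: no change — [terpmor]
  E Velar Palatalization: no change — [terpmor]
/ifavtil/:
  A Syncope: [ifavtil] → [ifavtl]
  B Initial Consonant Epenthesis: [ifavtl] → [tifavtl]
  C Pre-Liquid Lowering: no change — [tifavtl]
  D Final Devoicing: no change — [tifavtl]
  E Velar Palatalization: no change — [tifavtl]

[terpmor], [tifavtl]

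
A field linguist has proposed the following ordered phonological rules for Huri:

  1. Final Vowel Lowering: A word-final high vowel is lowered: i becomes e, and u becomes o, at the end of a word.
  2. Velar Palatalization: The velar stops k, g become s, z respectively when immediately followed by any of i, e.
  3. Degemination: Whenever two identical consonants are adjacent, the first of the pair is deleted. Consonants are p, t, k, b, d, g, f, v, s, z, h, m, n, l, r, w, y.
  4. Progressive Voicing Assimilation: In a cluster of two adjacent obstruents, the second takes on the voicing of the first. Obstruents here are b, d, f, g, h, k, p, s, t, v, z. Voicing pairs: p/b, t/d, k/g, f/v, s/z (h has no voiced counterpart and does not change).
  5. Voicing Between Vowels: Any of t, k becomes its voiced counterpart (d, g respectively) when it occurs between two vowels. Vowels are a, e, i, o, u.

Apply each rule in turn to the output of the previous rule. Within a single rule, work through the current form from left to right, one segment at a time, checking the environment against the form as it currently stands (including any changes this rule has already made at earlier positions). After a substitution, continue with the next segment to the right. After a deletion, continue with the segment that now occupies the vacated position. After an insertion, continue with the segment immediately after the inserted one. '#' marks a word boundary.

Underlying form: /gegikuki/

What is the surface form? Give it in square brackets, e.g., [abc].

[zeziguse]

1 Final Vowel Lowering: [gegikuki] → [gegikuke]
2 Velar Palatalization: [gegikuke] → [zezikuse]
3 Degemination: no change — [zezikuse]
4 Progressive Voicing Assimilation: no change — [zezikuse]
5 Voicing Between Vowels: [zezikuse] → [zeziguse]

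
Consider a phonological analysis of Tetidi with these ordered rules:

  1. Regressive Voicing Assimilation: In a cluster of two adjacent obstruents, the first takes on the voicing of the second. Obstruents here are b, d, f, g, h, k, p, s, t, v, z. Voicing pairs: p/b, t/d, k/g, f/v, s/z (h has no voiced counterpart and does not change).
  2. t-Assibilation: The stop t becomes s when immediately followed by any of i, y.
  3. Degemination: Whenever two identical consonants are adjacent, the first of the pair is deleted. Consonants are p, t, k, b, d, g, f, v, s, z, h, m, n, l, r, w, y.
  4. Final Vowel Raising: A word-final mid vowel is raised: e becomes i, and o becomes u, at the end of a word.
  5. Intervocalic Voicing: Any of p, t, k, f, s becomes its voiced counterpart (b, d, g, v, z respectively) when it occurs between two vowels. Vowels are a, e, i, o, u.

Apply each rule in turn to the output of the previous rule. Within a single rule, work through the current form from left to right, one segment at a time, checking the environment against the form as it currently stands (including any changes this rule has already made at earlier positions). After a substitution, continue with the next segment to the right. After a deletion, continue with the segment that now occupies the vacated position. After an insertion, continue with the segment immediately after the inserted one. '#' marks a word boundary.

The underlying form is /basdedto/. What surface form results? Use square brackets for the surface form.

1 Regressive Voicing Assimilation: [basdedto] → [bazdetto]
2 t-Assibilation: no change — [bazdetto]
3 Degemination: [bazdetto] → [bazdeto]
4 Final Vowel Raising: [bazdeto] → [bazdetu]
5 Intervocalic Voicing: [bazdetu] → [bazdedu]

[bazdedu]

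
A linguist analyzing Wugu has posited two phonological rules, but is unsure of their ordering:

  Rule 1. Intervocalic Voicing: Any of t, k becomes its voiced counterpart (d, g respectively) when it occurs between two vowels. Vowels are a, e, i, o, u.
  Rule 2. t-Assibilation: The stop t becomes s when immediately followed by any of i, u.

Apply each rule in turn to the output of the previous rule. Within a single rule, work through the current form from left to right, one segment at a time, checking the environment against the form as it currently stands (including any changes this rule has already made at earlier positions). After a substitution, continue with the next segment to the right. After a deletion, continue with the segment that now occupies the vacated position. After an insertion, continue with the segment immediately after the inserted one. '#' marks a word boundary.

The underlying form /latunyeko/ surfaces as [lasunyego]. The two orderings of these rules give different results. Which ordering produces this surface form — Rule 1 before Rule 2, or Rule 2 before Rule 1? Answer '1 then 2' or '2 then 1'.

2 then 1

Order 1 then 2:
  1 Intervocalic Voicing: [latunyeko] → [ladunyego]
  2 t-Assibilation: no change — [ladunyego]
  result: [ladunyego]
Order 2 then 1:
  2 t-Assibilation: [latunyeko] → [lasunyeko]
  1 Intervocalic Voicing: [lasunyeko] → [lasunyego]
  result: [lasunyego]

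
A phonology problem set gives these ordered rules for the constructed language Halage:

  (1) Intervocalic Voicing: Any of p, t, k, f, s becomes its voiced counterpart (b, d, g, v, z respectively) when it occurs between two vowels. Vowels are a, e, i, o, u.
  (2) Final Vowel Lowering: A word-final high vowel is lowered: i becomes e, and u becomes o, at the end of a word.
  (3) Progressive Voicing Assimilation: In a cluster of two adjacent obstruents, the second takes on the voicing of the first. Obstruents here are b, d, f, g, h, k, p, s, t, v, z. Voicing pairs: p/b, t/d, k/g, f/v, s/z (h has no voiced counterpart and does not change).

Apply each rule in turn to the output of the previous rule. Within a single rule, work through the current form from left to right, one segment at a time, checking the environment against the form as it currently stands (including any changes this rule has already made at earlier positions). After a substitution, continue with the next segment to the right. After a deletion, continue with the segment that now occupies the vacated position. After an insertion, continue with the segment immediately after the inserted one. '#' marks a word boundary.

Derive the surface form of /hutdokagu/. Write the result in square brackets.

(1) Intervocalic Voicing: [hutdokagu] → [hutdogagu]
(2) Final Vowel Lowering: [hutdogagu] → [hutdogago]
(3) Progressive Voicing Assimilation: [hutdogago] → [huttogago]

[huttogago]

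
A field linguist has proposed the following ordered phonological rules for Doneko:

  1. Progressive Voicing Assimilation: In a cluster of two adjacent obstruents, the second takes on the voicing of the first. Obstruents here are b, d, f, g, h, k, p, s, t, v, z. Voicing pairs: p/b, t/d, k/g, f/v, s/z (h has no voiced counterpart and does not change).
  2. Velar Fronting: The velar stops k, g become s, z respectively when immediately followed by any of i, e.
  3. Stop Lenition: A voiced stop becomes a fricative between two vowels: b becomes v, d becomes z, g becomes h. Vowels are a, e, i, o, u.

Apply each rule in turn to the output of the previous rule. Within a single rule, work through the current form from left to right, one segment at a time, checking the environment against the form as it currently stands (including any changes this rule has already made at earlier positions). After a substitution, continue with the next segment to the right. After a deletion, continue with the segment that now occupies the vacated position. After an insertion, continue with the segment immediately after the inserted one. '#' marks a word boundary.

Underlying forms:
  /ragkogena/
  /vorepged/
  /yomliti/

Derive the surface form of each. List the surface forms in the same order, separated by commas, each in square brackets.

[raggozena], [vorepsed], [yomliti]

/ragkogena/:
  1 Progressive Voicing Assimilation: [ragkogena] → [raggogena]
  2 Velar Fronting: [raggogena] → [raggozena]
  3 Stop Lenition: no change — [raggozena]
/vorepged/:
  1 Progressive Voicing Assimilation: [vorepged] → [vorepked]
  2 Velar Fronting: [vorepked] → [vorepsed]
  3 Stop Lenition: no change — [vorepsed]
/yomliti/:
  1 Progressive Voicing Assimilation: no change — [yomliti]
  2 Velar Fronting: no change — [yomliti]
  3 Stop Lenition: no change — [yomliti]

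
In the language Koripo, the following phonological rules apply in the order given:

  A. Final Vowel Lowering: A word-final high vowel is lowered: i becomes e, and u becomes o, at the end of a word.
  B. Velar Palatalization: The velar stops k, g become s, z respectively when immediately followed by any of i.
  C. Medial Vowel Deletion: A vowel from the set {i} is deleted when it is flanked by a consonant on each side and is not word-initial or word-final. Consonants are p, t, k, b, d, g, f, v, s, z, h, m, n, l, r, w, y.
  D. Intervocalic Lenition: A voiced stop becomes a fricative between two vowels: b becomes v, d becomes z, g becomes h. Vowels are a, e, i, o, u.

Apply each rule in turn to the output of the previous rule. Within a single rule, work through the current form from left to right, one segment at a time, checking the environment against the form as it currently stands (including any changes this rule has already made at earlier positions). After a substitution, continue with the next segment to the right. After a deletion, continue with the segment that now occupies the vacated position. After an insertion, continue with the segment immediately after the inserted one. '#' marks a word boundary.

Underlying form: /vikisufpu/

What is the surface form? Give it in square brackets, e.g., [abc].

A Final Vowel Lowering: [vikisufpu] → [vikisufpo]
B Velar Palatalization: [vikisufpo] → [visisufpo]
C Medial Vowel Deletion: [visisufpo] → [vssufpo]
D Intervocalic Lenition: no change — [vssufpo]

[vssufpo]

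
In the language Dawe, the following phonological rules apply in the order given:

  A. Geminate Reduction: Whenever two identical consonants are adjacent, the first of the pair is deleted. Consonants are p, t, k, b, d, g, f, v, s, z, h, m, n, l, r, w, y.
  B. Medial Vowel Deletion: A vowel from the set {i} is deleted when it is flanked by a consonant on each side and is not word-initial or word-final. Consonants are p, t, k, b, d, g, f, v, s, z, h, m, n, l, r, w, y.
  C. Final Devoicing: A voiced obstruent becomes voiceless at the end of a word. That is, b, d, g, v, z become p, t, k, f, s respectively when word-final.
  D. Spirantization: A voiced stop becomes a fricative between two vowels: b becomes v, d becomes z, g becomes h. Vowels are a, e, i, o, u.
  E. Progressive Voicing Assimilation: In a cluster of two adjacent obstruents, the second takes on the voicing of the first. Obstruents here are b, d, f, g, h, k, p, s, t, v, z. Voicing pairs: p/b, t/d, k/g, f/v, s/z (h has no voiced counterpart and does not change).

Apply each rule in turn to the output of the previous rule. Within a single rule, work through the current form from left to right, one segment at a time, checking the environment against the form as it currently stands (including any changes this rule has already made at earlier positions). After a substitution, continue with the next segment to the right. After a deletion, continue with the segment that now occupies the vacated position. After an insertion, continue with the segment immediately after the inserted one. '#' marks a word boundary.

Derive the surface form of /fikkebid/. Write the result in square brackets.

A Geminate Reduction: [fikkebid] → [fikebid]
B Medial Vowel Deletion: [fikebid] → [fkebd]
C Final Devoicing: [fkebd] → [fkebt]
D Spirantization: no change — [fkebt]
E Progressive Voicing Assimilation: [fkebt] → [fkebd]

[fkebd]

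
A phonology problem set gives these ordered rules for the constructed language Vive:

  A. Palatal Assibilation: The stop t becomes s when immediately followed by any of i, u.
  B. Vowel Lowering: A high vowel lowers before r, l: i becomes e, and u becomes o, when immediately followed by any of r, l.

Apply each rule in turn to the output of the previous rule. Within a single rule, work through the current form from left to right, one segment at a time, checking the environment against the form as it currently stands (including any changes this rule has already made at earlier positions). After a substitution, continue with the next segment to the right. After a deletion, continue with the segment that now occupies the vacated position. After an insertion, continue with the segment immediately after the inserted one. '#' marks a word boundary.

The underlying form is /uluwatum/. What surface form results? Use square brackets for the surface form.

[oluwasum]

A Palatal Assibilation: [uluwatum] → [uluwasum]
B Vowel Lowering: [uluwasum] → [oluwasum]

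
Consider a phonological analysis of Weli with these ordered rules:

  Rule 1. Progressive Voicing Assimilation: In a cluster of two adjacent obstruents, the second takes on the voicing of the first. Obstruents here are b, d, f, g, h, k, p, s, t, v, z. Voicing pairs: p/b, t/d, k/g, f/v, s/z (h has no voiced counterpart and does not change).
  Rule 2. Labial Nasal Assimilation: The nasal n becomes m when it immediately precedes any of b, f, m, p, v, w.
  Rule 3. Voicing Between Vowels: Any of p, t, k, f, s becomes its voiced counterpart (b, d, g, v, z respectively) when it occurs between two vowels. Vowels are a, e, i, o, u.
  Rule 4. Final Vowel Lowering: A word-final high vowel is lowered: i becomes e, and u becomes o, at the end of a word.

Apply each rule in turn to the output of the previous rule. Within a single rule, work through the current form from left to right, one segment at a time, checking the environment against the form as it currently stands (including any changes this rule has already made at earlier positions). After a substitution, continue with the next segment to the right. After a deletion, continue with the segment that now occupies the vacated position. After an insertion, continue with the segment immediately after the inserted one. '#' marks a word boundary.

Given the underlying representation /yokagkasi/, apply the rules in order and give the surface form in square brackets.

Rule 1 Progressive Voicing Assimilation: [yokagkasi] → [yokaggasi]
Rule 2 Labial Nasal Assimilation: no change — [yokaggasi]
Rule 3 Voicing Between Vowels: [yokaggasi] → [yogaggazi]
Rule 4 Final Vowel Lowering: [yogaggazi] → [yogaggaze]

[yogaggaze]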